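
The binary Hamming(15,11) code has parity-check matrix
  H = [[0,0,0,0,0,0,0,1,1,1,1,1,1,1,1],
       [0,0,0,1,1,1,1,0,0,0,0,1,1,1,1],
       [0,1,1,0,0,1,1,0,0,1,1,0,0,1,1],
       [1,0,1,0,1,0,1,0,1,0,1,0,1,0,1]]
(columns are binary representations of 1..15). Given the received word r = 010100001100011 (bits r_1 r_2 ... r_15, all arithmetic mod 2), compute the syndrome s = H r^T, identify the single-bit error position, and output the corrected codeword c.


s = (0, 1, 0, 0)^T, error position = 4, corrected codeword c = 010000001100011

Compute s = H r^T mod 2 one row at a time:
  s_1 = 0 + 1 + 1 + 0 + 0 + 0 + 1 + 1 = 4 ≡ 0 (mod 2).
  s_2 = 1 + 0 + 0 + 0 + 0 + 0 + 1 + 1 = 3 ≡ 1 (mod 2).
  s_3 = 1 + 0 + 0 + 0 + 1 + 0 + 1 + 1 = 4 ≡ 0 (mod 2).
  s_4 = 0 + 0 + 0 + 0 + 1 + 0 + 0 + 1 = 2 ≡ 0 (mod 2).
s = (0, 1, 0, 0)^T — this equals column 4 of H (binary 0100), so error is at position 4.
Correct: flip bit 4 of r = 010100001100011 to get c = 010000001100011.


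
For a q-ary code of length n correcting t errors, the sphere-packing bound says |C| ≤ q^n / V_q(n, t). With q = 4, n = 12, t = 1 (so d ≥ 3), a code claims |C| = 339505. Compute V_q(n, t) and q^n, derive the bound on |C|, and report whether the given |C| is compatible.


V_q(n, t) = 37, q^n = 16777216, Hamming bound = 453438, |C| = 339505 ≤ bound (satisfied).

Step 1: Compute V_q(n, t) = Σ_{j=0}^1 C(n, j) (q−1)^j.
  j = 0: C(12,0)·(3)^0 = 1·1 = 1.
  j = 1: C(12,1)·(3)^1 = 12·3 = 36.
  V_q(n, t) = 1 + 36 = 37.
Step 2: q^n = 4^12 = 16777216.
Step 3: Hamming bound ⌊q^n / V_q(n,t)⌋ = ⌊16777216/37⌋ = 453438.
Step 4: Compare |C| = 339505 to 453438: satisfied.
The claimed |C| lies below the Hamming bound.


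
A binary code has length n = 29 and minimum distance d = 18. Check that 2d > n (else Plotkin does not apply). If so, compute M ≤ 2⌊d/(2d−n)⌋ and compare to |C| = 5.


Plotkin bound M ≤ 4; given |C| = 5 > bound (violated).

Check applicability: 2d = 36, n = 29.
2d − n = 7 > 0, so Plotkin applies.
Compute d/(2d−n) = 18/7 ≈ 2.5714.
⌊d/(2d−n)⌋ = 2.
Plotkin bound: M ≤ 2·2 = 4.
Given |C| = 5, check: VIOLATED.
This |C| is above the Plotkin bound, so no binary code with n = 29, d = 18 and 5 codewords exists.


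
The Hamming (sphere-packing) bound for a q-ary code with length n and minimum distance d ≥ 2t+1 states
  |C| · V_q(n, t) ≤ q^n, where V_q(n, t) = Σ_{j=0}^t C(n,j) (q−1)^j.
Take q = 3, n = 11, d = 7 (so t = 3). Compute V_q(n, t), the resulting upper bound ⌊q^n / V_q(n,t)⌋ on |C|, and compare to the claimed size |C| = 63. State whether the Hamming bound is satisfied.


V_q(n, t) = 1563, q^n = 177147, Hamming bound = 113, |C| = 63 ≤ bound (satisfied).

Step 1: Compute V_q(n, t) = Σ_{j=0}^3 C(n, j) (q−1)^j.
  j = 0: C(11,0)·(2)^0 = 1·1 = 1.
  j = 1: C(11,1)·(2)^1 = 11·2 = 22.
  j = 2: C(11,2)·(2)^2 = 55·4 = 220.
  j = 3: C(11,3)·(2)^3 = 165·8 = 1320.
  V_q(n, t) = 1 + 22 + 220 + 1320 = 1563.
Step 2: q^n = 3^11 = 177147.
Step 3: Hamming bound ⌊q^n / V_q(n,t)⌋ = ⌊177147/1563⌋ = 113.
Step 4: Compare |C| = 63 to 113: satisfied.
The claimed |C| lies below the Hamming bound.


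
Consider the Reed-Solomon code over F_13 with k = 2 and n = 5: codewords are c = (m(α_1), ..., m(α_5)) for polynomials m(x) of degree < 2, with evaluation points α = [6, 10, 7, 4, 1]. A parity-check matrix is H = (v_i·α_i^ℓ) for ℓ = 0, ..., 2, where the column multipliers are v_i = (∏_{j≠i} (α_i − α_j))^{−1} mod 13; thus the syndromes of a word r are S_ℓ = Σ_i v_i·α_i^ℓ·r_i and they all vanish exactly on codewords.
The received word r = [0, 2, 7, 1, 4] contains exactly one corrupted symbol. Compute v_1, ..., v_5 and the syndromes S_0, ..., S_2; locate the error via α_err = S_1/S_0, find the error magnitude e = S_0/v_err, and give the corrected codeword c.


S = (6, 11, 5), error at position 4, error magnitude e = 2, c = [0, 2, 7, 12, 4].

Step 1: column multipliers v_i = (∏_{j≠i}(α_i − α_j))^{−1} mod 13.
  i = 1 (α = 6): (6−10)(6−7)(6−4)(6−1) = (−4)·(−1)·2·5 = 40 ≡ 1, so v_1 = 1^{−1} = 1 (mod 13).
  i = 2 (α = 10): (10−6)(10−7)(10−4)(10−1) = 4·3·6·9 = 648 ≡ 11, so v_2 = 11^{−1} = 6 (mod 13).
  i = 3 (α = 7): (7−6)(7−10)(7−4)(7−1) = 1·(−3)·3·6 = −54 ≡ 11, so v_3 = 11^{−1} = 6 (mod 13).
  i = 4 (α = 4): (4−6)(4−10)(4−7)(4−1) = (−2)·(−6)·(−3)·3 = −108 ≡ 9, so v_4 = 9^{−1} = 3 (mod 13).
  i = 5 (α = 1): (1−6)(1−10)(1−7)(1−4) = (−5)·(−9)·(−6)·(−3) = 810 ≡ 4, so v_5 = 4^{−1} = 10 (mod 13).
  v = [1, 6, 6, 3, 10].
Step 2: syndromes of r = [0, 2, 7, 1, 4] (all sums mod 13).
  S_0 = Σ v_i r_i = 1·0 + 6·2 + 6·7 + 3·1 + 10·4 = 97 ≡ 6.
  S_1 = Σ v_i α_i r_i = 1·6·0 + 6·10·2 + 6·7·7 + 3·4·1 + 10·1·4 = 466 ≡ 11.
  α_i^2 mod 13 = [10, 9, 10, 3, 1].
  S_2 = Σ v_i α_i^2 r_i = 1·10·0 + 6·9·2 + 6·10·7 + 3·3·1 + 10·1·4 = 577 ≡ 5.
  S = (6, 11, 5) ≠ 0, so r is not a codeword (an error is present).
Step 3: locate the error. For a single error e at position i, S_ℓ = v_i·e·α_i^ℓ, so α_err = S_1/S_0.
  S_0^{−1} = 6^{−1} = 11 (mod 13), so α_err = 11·11 = 121 ≡ 4 = α_4. Error position i = 4.
  Consistency check: S_2/S_1 = 5·6 = 30 ≡ 4 = α_err ✓ (single-error assumption holds).
Step 4: error magnitude e = S_0/v_4 = S_0·∏_{j≠4}(α_4 − α_j) = 6·9 = 54 ≡ 2 (mod 13).
Step 5: correct position 4: c_4 = r_4 − e = 1 − 2 ≡ 12 (mod 13). Hence c = [0, 2, 7, 12, 4].
  Check: interpolating c through the α_i gives m(x) = 10 + 7·x (degree < 2) with m(α_i) = c_i for every i, so c is indeed a codeword.


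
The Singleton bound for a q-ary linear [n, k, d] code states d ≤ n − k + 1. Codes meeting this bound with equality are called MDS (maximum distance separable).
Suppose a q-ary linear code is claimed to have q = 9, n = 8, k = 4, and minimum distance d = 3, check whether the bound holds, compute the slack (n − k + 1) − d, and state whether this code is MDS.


Singleton RHS = n − k + 1 = 5, slack = 2, bound satisfied, not MDS.

Singleton bound: d ≤ n − k + 1.
Here n = 8, k = 4, so n − k + 1 = 5.
Given d = 3, check d ≤ 5: YES.
Slack = (n − k + 1) − d = 2.
The code is NOT MDS (slack = 2 > 0).
Description: the claimed parameters are [8, 4, 3]_9; such a code would be non-MDS.


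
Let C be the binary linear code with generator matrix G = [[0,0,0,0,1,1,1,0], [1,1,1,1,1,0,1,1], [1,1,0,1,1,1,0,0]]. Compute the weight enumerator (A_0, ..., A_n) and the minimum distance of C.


Weight distribution: A_0 = 1, A_3 = 2, A_4 = 2, A_5 = 1, A_6 = 1, A_7 = 1. Minimum distance d = 3.

Enumerate all 2^3 = 8 messages m ∈ F_2^3.
For each, compute codeword c = mG in F_2^8, then tally its weight.
  m = 000 → c = 00000000, weight = 0.
  m = 100 → c = 00001110, weight = 3.
  m = 010 → c = 11111011, weight = 7.
  m = 110 → c = 11110101, weight = 6.
  m = 001 → c = 11011100, weight = 5.
  m = 101 → c = 11010010, weight = 4.
  m = 011 → c = 00100111, weight = 4.
  m = 111 → c = 00101001, weight = 3.
Tally weights:
  weight 0: 1 codewords.
  weight 3: 2 codewords.
  weight 4: 2 codewords.
  weight 5: 1 codewords.
  weight 6: 1 codewords.
  weight 7: 1 codewords.
Minimum distance d = smallest w > 0 with A_w > 0 = 3.
Sanity: Σ A_w = 8 = 2^3 = 8 ✓.


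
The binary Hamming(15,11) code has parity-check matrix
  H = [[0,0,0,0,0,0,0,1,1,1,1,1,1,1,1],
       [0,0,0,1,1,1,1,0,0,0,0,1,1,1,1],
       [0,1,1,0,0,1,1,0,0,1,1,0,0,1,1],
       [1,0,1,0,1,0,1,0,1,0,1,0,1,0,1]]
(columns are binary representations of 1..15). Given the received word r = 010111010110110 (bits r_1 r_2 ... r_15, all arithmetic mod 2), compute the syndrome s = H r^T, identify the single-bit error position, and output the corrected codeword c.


s = (1, 1, 1, 1)^T, error position = 15, corrected codeword c = 010111010110111

Compute s = H r^T mod 2 one row at a time:
  s_1 = 1 + 0 + 1 + 1 + 0 + 1 + 1 + 0 = 5 ≡ 1 (mod 2).
  s_2 = 1 + 1 + 1 + 0 + 0 + 1 + 1 + 0 = 5 ≡ 1 (mod 2).
  s_3 = 1 + 0 + 1 + 0 + 1 + 1 + 1 + 0 = 5 ≡ 1 (mod 2).
  s_4 = 0 + 0 + 1 + 0 + 0 + 1 + 1 + 0 = 3 ≡ 1 (mod 2).
s = (1, 1, 1, 1)^T — this equals column 15 of H (binary 1111), so error is at position 15.
Correct: flip bit 15 of r = 010111010110110 to get c = 010111010110111.


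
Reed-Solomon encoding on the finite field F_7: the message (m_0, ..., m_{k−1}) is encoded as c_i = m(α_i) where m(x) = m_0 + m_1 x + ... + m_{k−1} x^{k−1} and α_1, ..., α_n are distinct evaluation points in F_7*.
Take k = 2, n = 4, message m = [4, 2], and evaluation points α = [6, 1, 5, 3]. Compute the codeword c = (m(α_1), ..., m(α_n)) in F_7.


c = [2, 6, 0, 3]

Message polynomial: m(x) = 4 + 2·x (mod 7).
For each evaluation point α_i, compute m(α_i) mod 7:
  α_1 = 6: Horner steps 2 → 2, so m(6) = 2.
  α_2 = 1: Horner steps 2 → 6, so m(1) = 6.
  α_3 = 5: Horner steps 2 → 0, so m(5) = 0.
  α_4 = 3: Horner steps 2 → 3, so m(3) = 3.
Codeword c = [2, 6, 0, 3] ∈ F_7^4.


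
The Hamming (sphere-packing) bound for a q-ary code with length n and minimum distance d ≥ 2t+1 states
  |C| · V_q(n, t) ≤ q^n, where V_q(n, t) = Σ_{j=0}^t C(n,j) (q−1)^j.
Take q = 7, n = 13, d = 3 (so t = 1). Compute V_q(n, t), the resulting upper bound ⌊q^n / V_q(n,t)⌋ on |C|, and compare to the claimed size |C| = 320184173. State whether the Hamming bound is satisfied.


V_q(n, t) = 79, q^n = 96889010407, Hamming bound = 1226443169, |C| = 320184173 ≤ bound (satisfied).

Step 1: Compute V_q(n, t) = Σ_{j=0}^1 C(n, j) (q−1)^j.
  j = 0: C(13,0)·(6)^0 = 1·1 = 1.
  j = 1: C(13,1)·(6)^1 = 13·6 = 78.
  V_q(n, t) = 1 + 78 = 79.
Step 2: q^n = 7^13 = 96889010407.
Step 3: Hamming bound ⌊q^n / V_q(n,t)⌋ = ⌊96889010407/79⌋ = 1226443169.
Step 4: Compare |C| = 320184173 to 1226443169: satisfied.
The claimed |C| lies below the Hamming bound.


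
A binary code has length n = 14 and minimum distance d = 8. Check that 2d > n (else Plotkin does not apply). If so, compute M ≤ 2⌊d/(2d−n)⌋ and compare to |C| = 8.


Plotkin bound M ≤ 8; given |C| = 8 ≤ bound (satisfied).

Check applicability: 2d = 16, n = 14.
2d − n = 2 > 0, so Plotkin applies.
Compute d/(2d−n) = 8/2 ≈ 4.0000.
⌊d/(2d−n)⌋ = 4.
Plotkin bound: M ≤ 2·4 = 8.
Given |C| = 8, check: satisfied.
This |C| is at the Plotkin bound.


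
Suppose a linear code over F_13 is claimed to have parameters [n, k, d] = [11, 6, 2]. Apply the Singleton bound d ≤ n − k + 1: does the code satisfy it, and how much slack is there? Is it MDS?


Singleton RHS = n − k + 1 = 6, slack = 4, bound satisfied, not MDS.

Singleton bound: d ≤ n − k + 1.
Here n = 11, k = 6, so n − k + 1 = 6.
Given d = 2, check d ≤ 6: YES.
Slack = (n − k + 1) − d = 4.
The code is NOT MDS (slack = 4 > 0).
Description: the claimed parameters are [11, 6, 2]_13; such a code would be non-MDS.


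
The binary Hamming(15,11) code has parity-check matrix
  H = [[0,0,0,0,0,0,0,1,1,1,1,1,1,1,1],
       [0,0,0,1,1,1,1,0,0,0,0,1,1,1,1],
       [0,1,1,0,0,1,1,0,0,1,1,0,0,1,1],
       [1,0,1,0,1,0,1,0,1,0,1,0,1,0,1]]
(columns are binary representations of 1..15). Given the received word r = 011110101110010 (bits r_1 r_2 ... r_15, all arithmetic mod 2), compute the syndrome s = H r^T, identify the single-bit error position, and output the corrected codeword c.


s = (0, 0, 0, 1)^T, error position = 1, corrected codeword c = 111110101110010

Compute s = H r^T mod 2 one row at a time:
  s_1 = 0 + 1 + 1 + 1 + 0 + 0 + 1 + 0 = 4 ≡ 0 (mod 2).
  s_2 = 1 + 1 + 0 + 1 + 0 + 0 + 1 + 0 = 4 ≡ 0 (mod 2).
  s_3 = 1 + 1 + 0 + 1 + 1 + 1 + 1 + 0 = 6 ≡ 0 (mod 2).
  s_4 = 0 + 1 + 1 + 1 + 1 + 1 + 0 + 0 = 5 ≡ 1 (mod 2).
s = (0, 0, 0, 1)^T — this equals column 1 of H (binary 0001), so error is at position 1.
Correct: flip bit 1 of r = 011110101110010 to get c = 111110101110010.


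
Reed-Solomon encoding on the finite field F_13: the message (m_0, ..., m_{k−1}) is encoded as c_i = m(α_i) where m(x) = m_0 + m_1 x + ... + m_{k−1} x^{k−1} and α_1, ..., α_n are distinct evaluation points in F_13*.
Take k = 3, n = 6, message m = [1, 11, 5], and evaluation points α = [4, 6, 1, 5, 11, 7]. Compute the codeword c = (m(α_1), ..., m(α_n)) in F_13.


c = [8, 0, 4, 12, 12, 11]

Message polynomial: m(x) = 1 + 11·x + 5·x^2 (mod 13).
For each evaluation point α_i, compute m(α_i) mod 13:
  α_1 = 4: Horner steps 5 → 5 → 8, so m(4) = 8.
  α_2 = 6: Horner steps 5 → 2 → 0, so m(6) = 0.
  α_3 = 1: Horner steps 5 → 3 → 4, so m(1) = 4.
  α_4 = 5: Horner steps 5 → 10 → 12, so m(5) = 12.
  α_5 = 11: Horner steps 5 → 1 → 12, so m(11) = 12.
  α_6 = 7: Horner steps 5 → 7 → 11, so m(7) = 11.
Codeword c = [8, 0, 4, 12, 12, 11] ∈ F_13^6.


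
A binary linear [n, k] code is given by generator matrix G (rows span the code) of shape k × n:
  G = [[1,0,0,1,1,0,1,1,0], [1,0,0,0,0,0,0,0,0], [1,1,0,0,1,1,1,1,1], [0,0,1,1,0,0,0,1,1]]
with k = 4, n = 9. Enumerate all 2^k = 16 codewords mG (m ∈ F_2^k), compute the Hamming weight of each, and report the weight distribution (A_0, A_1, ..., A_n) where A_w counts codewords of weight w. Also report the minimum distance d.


Weight distribution: A_0 = 1, A_1 = 1, A_4 = 5, A_5 = 5, A_6 = 2, A_7 = 2. Minimum distance d = 1.

Enumerate all 2^4 = 16 messages m ∈ F_2^4.
For each, compute codeword c = mG in F_2^9, then tally its weight.
  m = 0000 → c = 000000000, weight = 0.
  m = 1000 → c = 100110110, weight = 5.
  m = 0100 → c = 100000000, weight = 1.
  m = 1100 → c = 000110110, weight = 4.
  m = 0010 → c = 110011111, weight = 7.
  m = 1010 → c = 010101001, weight = 4.
  m = 0110 → c = 010011111, weight = 6.
  m = 1110 → c = 110101001, weight = 5.
  m = 0001 → c = 001100011, weight = 4.
  m = 1001 → c = 101010101, weight = 5.
  m = 0101 → c = 101100011, weight = 5.
  m = 1101 → c = 001010101, weight = 4.
  m = 0011 → c = 111111100, weight = 7.
  m = 1011 → c = 011001010, weight = 4.
  m = 0111 → c = 011111100, weight = 6.
  m = 1111 → c = 111001010, weight = 5.
Tally weights:
  weight 0: 1 codewords.
  weight 1: 1 codewords.
  weight 4: 5 codewords.
  weight 5: 5 codewords.
  weight 6: 2 codewords.
  weight 7: 2 codewords.
Minimum distance d = smallest w > 0 with A_w > 0 = 1.
Sanity: Σ A_w = 16 = 2^4 = 16 ✓.


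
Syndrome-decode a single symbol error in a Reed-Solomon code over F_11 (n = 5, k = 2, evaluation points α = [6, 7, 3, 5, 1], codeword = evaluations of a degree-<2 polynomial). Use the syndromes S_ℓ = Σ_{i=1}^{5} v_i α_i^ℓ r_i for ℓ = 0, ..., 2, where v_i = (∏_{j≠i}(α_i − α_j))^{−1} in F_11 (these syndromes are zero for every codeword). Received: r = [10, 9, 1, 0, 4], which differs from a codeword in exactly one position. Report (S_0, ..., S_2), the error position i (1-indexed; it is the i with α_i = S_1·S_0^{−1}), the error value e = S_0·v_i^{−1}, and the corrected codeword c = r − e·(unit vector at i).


S = (3, 9, 5), error at position 3, error magnitude e = 10, c = [10, 9, 2, 0, 4].

Step 1: column multipliers v_i = (∏_{j≠i}(α_i − α_j))^{−1} mod 11.
  i = 1 (α = 6): (6−7)(6−3)(6−5)(6−1) = (−1)·3·1·5 = −15 ≡ 7, so v_1 = 7^{−1} = 8 (mod 11).
  i = 2 (α = 7): (7−6)(7−3)(7−5)(7−1) = 1·4·2·6 = 48 ≡ 4, so v_2 = 4^{−1} = 3 (mod 11).
  i = 3 (α = 3): (3−6)(3−7)(3−5)(3−1) = (−3)·(−4)·(−2)·2 = −48 ≡ 7, so v_3 = 7^{−1} = 8 (mod 11).
  i = 4 (α = 5): (5−6)(5−7)(5−3)(5−1) = (−1)·(−2)·2·4 = 16 ≡ 5, so v_4 = 5^{−1} = 9 (mod 11).
  i = 5 (α = 1): (1−6)(1−7)(1−3)(1−5) = (−5)·(−6)·(−2)·(−4) = 240 ≡ 9, so v_5 = 9^{−1} = 5 (mod 11).
  v = [8, 3, 8, 9, 5].
Step 2: syndromes of r = [10, 9, 1, 0, 4] (all sums mod 11).
  S_0 = Σ v_i r_i = 8·10 + 3·9 + 8·1 + 9·0 + 5·4 = 135 ≡ 3.
  S_1 = Σ v_i α_i r_i = 8·6·10 + 3·7·9 + 8·3·1 + 9·5·0 + 5·1·4 = 713 ≡ 9.
  α_i^2 mod 11 = [3, 5, 9, 3, 1].
  S_2 = Σ v_i α_i^2 r_i = 8·3·10 + 3·5·9 + 8·9·1 + 9·3·0 + 5·1·4 = 467 ≡ 5.
  S = (3, 9, 5) ≠ 0, so r is not a codeword (an error is present).
Step 3: locate the error. For a single error e at position i, S_ℓ = v_i·e·α_i^ℓ, so α_err = S_1/S_0.
  S_0^{−1} = 3^{−1} = 4 (mod 11), so α_err = 9·4 = 36 ≡ 3 = α_3. Error position i = 3.
  Consistency check: S_2/S_1 = 5·5 = 25 ≡ 3 = α_err ✓ (single-error assumption holds).
Step 4: error magnitude e = S_0/v_3 = S_0·∏_{j≠3}(α_3 − α_j) = 3·7 = 21 ≡ 10 (mod 11).
Step 5: correct position 3: c_3 = r_3 − e = 1 − 10 ≡ 2 (mod 11). Hence c = [10, 9, 2, 0, 4].
  Check: interpolating c through the α_i gives m(x) = 5 + 10·x (degree < 2) with m(α_i) = c_i for every i, so c is indeed a codeword.


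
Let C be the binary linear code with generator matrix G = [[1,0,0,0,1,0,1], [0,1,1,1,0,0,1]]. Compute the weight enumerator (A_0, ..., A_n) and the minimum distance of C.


Weight distribution: A_0 = 1, A_3 = 1, A_4 = 1, A_5 = 1. Minimum distance d = 3.

Enumerate all 2^2 = 4 messages m ∈ F_2^2.
For each, compute codeword c = mG in F_2^7, then tally its weight.
  m = 00 → c = 0000000, weight = 0.
  m = 10 → c = 1000101, weight = 3.
  m = 01 → c = 0111001, weight = 4.
  m = 11 → c = 1111100, weight = 5.
Tally weights:
  weight 0: 1 codewords.
  weight 3: 1 codewords.
  weight 4: 1 codewords.
  weight 5: 1 codewords.
Minimum distance d = smallest w > 0 with A_w > 0 = 3.
Sanity: Σ A_w = 4 = 2^2 = 4 ✓.


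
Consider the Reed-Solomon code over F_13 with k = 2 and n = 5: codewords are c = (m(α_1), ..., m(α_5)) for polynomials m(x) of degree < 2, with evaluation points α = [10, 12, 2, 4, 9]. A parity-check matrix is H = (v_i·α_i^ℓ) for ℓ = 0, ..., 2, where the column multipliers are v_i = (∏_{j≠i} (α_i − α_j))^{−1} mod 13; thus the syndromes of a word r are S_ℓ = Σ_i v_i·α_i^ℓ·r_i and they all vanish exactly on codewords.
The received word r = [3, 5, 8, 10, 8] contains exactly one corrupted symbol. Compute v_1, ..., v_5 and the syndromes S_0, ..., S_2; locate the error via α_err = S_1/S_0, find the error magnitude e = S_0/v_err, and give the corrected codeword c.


S = (6, 2, 5), error at position 5, error magnitude e = 6, c = [3, 5, 8, 10, 2].

Step 1: column multipliers v_i = (∏_{j≠i}(α_i − α_j))^{−1} mod 13.
  i = 1 (α = 10): (10−12)(10−2)(10−4)(10−9) = (−2)·8·6·1 = −96 ≡ 8, so v_1 = 8^{−1} = 5 (mod 13).
  i = 2 (α = 12): (12−10)(12−2)(12−4)(12−9) = 2·10·8·3 = 480 ≡ 12, so v_2 = 12^{−1} = 12 (mod 13).
  i = 3 (α = 2): (2−10)(2−12)(2−4)(2−9) = (−8)·(−10)·(−2)·(−7) = 1120 ≡ 2, so v_3 = 2^{−1} = 7 (mod 13).
  i = 4 (α = 4): (4−10)(4−12)(4−2)(4−9) = (−6)·(−8)·2·(−5) = −480 ≡ 1, so v_4 = 1^{−1} = 1 (mod 13).
  i = 5 (α = 9): (9−10)(9−12)(9−2)(9−4) = (−1)·(−3)·7·5 = 105 ≡ 1, so v_5 = 1^{−1} = 1 (mod 13).
  v = [5, 12, 7, 1, 1].
Step 2: syndromes of r = [3, 5, 8, 10, 8] (all sums mod 13).
  S_0 = Σ v_i r_i = 5·3 + 12·5 + 7·8 + 1·10 + 1·8 = 149 ≡ 6.
  S_1 = Σ v_i α_i r_i = 5·10·3 + 12·12·5 + 7·2·8 + 1·4·10 + 1·9·8 = 1094 ≡ 2.
  α_i^2 mod 13 = [9, 1, 4, 3, 3].
  S_2 = Σ v_i α_i^2 r_i = 5·9·3 + 12·1·5 + 7·4·8 + 1·3·10 + 1·3·8 = 473 ≡ 5.
  S = (6, 2, 5) ≠ 0, so r is not a codeword (an error is present).
Step 3: locate the error. For a single error e at position i, S_ℓ = v_i·e·α_i^ℓ, so α_err = S_1/S_0.
  S_0^{−1} = 6^{−1} = 11 (mod 13), so α_err = 2·11 = 22 ≡ 9 = α_5. Error position i = 5.
  Consistency check: S_2/S_1 = 5·7 = 35 ≡ 9 = α_err ✓ (single-error assumption holds).
Step 4: error magnitude e = S_0/v_5 = S_0·∏_{j≠5}(α_5 − α_j) = 6·1 = 6 ≡ 6 (mod 13).
Step 5: correct position 5: c_5 = r_5 − e = 8 − 6 ≡ 2 (mod 13). Hence c = [3, 5, 8, 10, 2].
  Check: interpolating c through the α_i gives m(x) = 6 + 1·x (degree < 2) with m(α_i) = c_i for every i, so c is indeed a codeword.


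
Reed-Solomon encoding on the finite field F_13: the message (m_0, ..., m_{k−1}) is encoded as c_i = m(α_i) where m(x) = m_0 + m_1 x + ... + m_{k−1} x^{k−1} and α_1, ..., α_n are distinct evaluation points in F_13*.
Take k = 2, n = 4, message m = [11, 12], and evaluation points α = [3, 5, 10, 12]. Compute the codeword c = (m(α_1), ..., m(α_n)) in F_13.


c = [8, 6, 1, 12]

Message polynomial: m(x) = 11 + 12·x (mod 13).
For each evaluation point α_i, compute m(α_i) mod 13:
  α_1 = 3: Horner steps 12 → 8, so m(3) = 8.
  α_2 = 5: Horner steps 12 → 6, so m(5) = 6.
  α_3 = 10: Horner steps 12 → 1, so m(10) = 1.
  α_4 = 12: Horner steps 12 → 12, so m(12) = 12.
Codeword c = [8, 6, 1, 12] ∈ F_13^4.


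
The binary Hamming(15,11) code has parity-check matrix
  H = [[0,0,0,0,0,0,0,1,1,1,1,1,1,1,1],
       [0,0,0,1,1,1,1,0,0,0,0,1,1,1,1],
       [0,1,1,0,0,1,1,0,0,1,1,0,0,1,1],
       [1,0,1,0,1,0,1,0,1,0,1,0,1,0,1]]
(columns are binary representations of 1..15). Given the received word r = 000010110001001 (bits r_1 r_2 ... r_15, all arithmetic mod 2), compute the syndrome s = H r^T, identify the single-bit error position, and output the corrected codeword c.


s = (1, 0, 0, 1)^T, error position = 9, corrected codeword c = 000010111001001

Compute s = H r^T mod 2 one row at a time:
  s_1 = 1 + 0 + 0 + 0 + 1 + 0 + 0 + 1 = 3 ≡ 1 (mod 2).
  s_2 = 0 + 1 + 0 + 1 + 1 + 0 + 0 + 1 = 4 ≡ 0 (mod 2).
  s_3 = 0 + 0 + 0 + 1 + 0 + 0 + 0 + 1 = 2 ≡ 0 (mod 2).
  s_4 = 0 + 0 + 1 + 1 + 0 + 0 + 0 + 1 = 3 ≡ 1 (mod 2).
s = (1, 0, 0, 1)^T — this equals column 9 of H (binary 1001), so error is at position 9.
Correct: flip bit 9 of r = 000010110001001 to get c = 000010111001001.


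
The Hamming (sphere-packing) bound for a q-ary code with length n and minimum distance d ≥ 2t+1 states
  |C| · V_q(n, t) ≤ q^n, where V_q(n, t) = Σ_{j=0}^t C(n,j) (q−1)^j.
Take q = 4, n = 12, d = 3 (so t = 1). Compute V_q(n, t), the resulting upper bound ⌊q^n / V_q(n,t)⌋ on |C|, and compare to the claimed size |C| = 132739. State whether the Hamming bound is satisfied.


V_q(n, t) = 37, q^n = 16777216, Hamming bound = 453438, |C| = 132739 ≤ bound (satisfied).

Step 1: Compute V_q(n, t) = Σ_{j=0}^1 C(n, j) (q−1)^j.
  j = 0: C(12,0)·(3)^0 = 1·1 = 1.
  j = 1: C(12,1)·(3)^1 = 12·3 = 36.
  V_q(n, t) = 1 + 36 = 37.
Step 2: q^n = 4^12 = 16777216.
Step 3: Hamming bound ⌊q^n / V_q(n,t)⌋ = ⌊16777216/37⌋ = 453438.
Step 4: Compare |C| = 132739 to 453438: satisfied.
The claimed |C| lies below the Hamming bound.


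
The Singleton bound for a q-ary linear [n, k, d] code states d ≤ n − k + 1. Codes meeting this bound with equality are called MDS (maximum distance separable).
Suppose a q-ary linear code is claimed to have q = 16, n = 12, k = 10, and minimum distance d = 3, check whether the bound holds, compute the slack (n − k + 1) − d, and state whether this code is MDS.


Singleton RHS = n − k + 1 = 3, slack = 0, bound satisfied, MDS.

Singleton bound: d ≤ n − k + 1.
Here n = 12, k = 10, so n − k + 1 = 3.
Given d = 3, check d ≤ 3: YES.
Slack = (n − k + 1) − d = 0.
The code is MDS (slack = 0).
Description: the claimed parameters are [12, 10, 3]_16; such a code would be MDS (meets Singleton bound).


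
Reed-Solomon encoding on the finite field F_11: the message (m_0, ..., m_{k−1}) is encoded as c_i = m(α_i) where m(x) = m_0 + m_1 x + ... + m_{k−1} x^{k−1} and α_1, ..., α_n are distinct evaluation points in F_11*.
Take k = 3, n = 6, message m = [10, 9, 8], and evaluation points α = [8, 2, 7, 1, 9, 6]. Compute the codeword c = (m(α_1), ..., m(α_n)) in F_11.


c = [0, 5, 3, 5, 2, 0]

Message polynomial: m(x) = 10 + 9·x + 8·x^2 (mod 11).
For each evaluation point α_i, compute m(α_i) mod 11:
  α_1 = 8: Horner steps 8 → 7 → 0, so m(8) = 0.
  α_2 = 2: Horner steps 8 → 3 → 5, so m(2) = 5.
  α_3 = 7: Horner steps 8 → 10 → 3, so m(7) = 3.
  α_4 = 1: Horner steps 8 → 6 → 5, so m(1) = 5.
  α_5 = 9: Horner steps 8 → 4 → 2, so m(9) = 2.
  α_6 = 6: Horner steps 8 → 2 → 0, so m(6) = 0.
Codeword c = [0, 5, 3, 5, 2, 0] ∈ F_11^6.


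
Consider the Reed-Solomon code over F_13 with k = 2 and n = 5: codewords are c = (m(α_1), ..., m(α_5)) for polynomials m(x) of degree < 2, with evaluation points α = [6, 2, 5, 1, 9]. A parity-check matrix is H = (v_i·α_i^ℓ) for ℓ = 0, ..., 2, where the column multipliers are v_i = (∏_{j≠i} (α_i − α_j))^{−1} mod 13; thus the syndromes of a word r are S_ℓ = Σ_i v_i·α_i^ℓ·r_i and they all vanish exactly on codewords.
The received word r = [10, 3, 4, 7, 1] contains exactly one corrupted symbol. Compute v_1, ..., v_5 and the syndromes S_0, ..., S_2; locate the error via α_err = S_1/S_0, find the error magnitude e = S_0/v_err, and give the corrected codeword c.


S = (2, 12, 7), error at position 1, error magnitude e = 10, c = [0, 3, 4, 7, 1].

Step 1: column multipliers v_i = (∏_{j≠i}(α_i − α_j))^{−1} mod 13.
  i = 1 (α = 6): (6−2)(6−5)(6−1)(6−9) = 4·1·5·(−3) = −60 ≡ 5, so v_1 = 5^{−1} = 8 (mod 13).
  i = 2 (α = 2): (2−6)(2−5)(2−1)(2−9) = (−4)·(−3)·1·(−7) = −84 ≡ 7, so v_2 = 7^{−1} = 2 (mod 13).
  i = 3 (α = 5): (5−6)(5−2)(5−1)(5−9) = (−1)·3·4·(−4) = 48 ≡ 9, so v_3 = 9^{−1} = 3 (mod 13).
  i = 4 (α = 1): (1−6)(1−2)(1−5)(1−9) = (−5)·(−1)·(−4)·(−8) = 160 ≡ 4, so v_4 = 4^{−1} = 10 (mod 13).
  i = 5 (α = 9): (9−6)(9−2)(9−5)(9−1) = 3·7·4·8 = 672 ≡ 9, so v_5 = 9^{−1} = 3 (mod 13).
  v = [8, 2, 3, 10, 3].
Step 2: syndromes of r = [10, 3, 4, 7, 1] (all sums mod 13).
  S_0 = Σ v_i r_i = 8·10 + 2·3 + 3·4 + 10·7 + 3·1 = 171 ≡ 2.
  S_1 = Σ v_i α_i r_i = 8·6·10 + 2·2·3 + 3·5·4 + 10·1·7 + 3·9·1 = 649 ≡ 12.
  α_i^2 mod 13 = [10, 4, 12, 1, 3].
  S_2 = Σ v_i α_i^2 r_i = 8·10·10 + 2·4·3 + 3·12·4 + 10·1·7 + 3·3·1 = 1047 ≡ 7.
  S = (2, 12, 7) ≠ 0, so r is not a codeword (an error is present).
Step 3: locate the error. For a single error e at position i, S_ℓ = v_i·e·α_i^ℓ, so α_err = S_1/S_0.
  S_0^{−1} = 2^{−1} = 7 (mod 13), so α_err = 12·7 = 84 ≡ 6 = α_1. Error position i = 1.
  Consistency check: S_2/S_1 = 7·12 = 84 ≡ 6 = α_err ✓ (single-error assumption holds).
Step 4: error magnitude e = S_0/v_1 = S_0·∏_{j≠1}(α_1 − α_j) = 2·5 = 10 ≡ 10 (mod 13).
Step 5: correct position 1: c_1 = r_1 − e = 10 − 10 ≡ 0 (mod 13). Hence c = [0, 3, 4, 7, 1].
  Check: interpolating c through the α_i gives m(x) = 11 + 9·x (degree < 2) with m(α_i) = c_i for every i, so c is indeed a codeword.


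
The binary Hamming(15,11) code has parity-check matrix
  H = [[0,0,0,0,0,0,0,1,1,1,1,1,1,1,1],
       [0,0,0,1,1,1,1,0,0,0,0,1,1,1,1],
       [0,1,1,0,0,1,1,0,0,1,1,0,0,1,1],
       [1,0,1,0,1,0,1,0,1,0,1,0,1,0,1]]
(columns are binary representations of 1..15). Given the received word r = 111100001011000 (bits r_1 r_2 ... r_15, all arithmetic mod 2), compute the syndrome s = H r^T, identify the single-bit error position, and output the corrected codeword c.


s = (1, 0, 1, 0)^T, error position = 10, corrected codeword c = 111100001111000

Compute s = H r^T mod 2 one row at a time:
  s_1 = 0 + 1 + 0 + 1 + 1 + 0 + 0 + 0 = 3 ≡ 1 (mod 2).
  s_2 = 1 + 0 + 0 + 0 + 1 + 0 + 0 + 0 = 2 ≡ 0 (mod 2).
  s_3 = 1 + 1 + 0 + 0 + 0 + 1 + 0 + 0 = 3 ≡ 1 (mod 2).
  s_4 = 1 + 1 + 0 + 0 + 1 + 1 + 0 + 0 = 4 ≡ 0 (mod 2).
s = (1, 0, 1, 0)^T — this equals column 10 of H (binary 1010), so error is at position 10.
Correct: flip bit 10 of r = 111100001011000 to get c = 111100001111000.


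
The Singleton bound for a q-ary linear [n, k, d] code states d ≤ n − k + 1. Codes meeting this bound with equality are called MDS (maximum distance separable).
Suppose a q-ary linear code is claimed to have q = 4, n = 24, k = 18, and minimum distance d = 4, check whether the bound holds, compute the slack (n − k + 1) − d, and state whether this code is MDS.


Singleton RHS = n − k + 1 = 7, slack = 3, bound satisfied, not MDS.

Singleton bound: d ≤ n − k + 1.
Here n = 24, k = 18, so n − k + 1 = 7.
Given d = 4, check d ≤ 7: YES.
Slack = (n − k + 1) − d = 3.
The code is NOT MDS (slack = 3 > 0).
Description: the claimed parameters are [24, 18, 4]_4; such a code would be non-MDS.


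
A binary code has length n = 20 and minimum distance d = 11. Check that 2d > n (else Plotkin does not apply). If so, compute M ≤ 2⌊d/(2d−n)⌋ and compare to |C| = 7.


Plotkin bound M ≤ 10; given |C| = 7 ≤ bound (satisfied).

Check applicability: 2d = 22, n = 20.
2d − n = 2 > 0, so Plotkin applies.
Compute d/(2d−n) = 11/2 ≈ 5.5000.
⌊d/(2d−n)⌋ = 5.
Plotkin bound: M ≤ 2·5 = 10.
Given |C| = 7, check: satisfied.
This |C| is below the Plotkin bound.


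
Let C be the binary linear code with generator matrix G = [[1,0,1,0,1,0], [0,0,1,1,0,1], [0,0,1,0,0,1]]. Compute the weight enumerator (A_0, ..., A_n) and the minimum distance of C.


Weight distribution: A_0 = 1, A_1 = 1, A_2 = 1, A_3 = 3, A_4 = 2. Minimum distance d = 1.

Enumerate all 2^3 = 8 messages m ∈ F_2^3.
For each, compute codeword c = mG in F_2^6, then tally its weight.
  m = 000 → c = 000000, weight = 0.
  m = 100 → c = 101010, weight = 3.
  m = 010 → c = 001101, weight = 3.
  m = 110 → c = 100111, weight = 4.
  m = 001 → c = 001001, weight = 2.
  m = 101 → c = 100011, weight = 3.
  m = 011 → c = 000100, weight = 1.
  m = 111 → c = 101110, weight = 4.
Tally weights:
  weight 0: 1 codewords.
  weight 1: 1 codewords.
  weight 2: 1 codewords.
  weight 3: 3 codewords.
  weight 4: 2 codewords.
Minimum distance d = smallest w > 0 with A_w > 0 = 1.
Sanity: Σ A_w = 8 = 2^3 = 8 ✓.


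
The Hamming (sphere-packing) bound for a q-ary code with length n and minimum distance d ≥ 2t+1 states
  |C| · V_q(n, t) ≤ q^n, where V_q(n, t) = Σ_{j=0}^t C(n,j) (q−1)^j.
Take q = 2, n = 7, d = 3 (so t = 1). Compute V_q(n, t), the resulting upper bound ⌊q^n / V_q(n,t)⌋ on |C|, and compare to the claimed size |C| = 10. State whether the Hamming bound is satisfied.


V_q(n, t) = 8, q^n = 128, Hamming bound = 16, |C| = 10 ≤ bound (satisfied).

Step 1: Compute V_q(n, t) = Σ_{j=0}^1 C(n, j) (q−1)^j.
  j = 0: C(7,0)·(1)^0 = 1·1 = 1.
  j = 1: C(7,1)·(1)^1 = 7·1 = 7.
  V_q(n, t) = 1 + 7 = 8.
Step 2: q^n = 2^7 = 128.
Step 3: Hamming bound ⌊q^n / V_q(n,t)⌋ = ⌊128/8⌋ = 16.
Step 4: Compare |C| = 10 to 16: satisfied.
The claimed |C| lies below the Hamming bound.


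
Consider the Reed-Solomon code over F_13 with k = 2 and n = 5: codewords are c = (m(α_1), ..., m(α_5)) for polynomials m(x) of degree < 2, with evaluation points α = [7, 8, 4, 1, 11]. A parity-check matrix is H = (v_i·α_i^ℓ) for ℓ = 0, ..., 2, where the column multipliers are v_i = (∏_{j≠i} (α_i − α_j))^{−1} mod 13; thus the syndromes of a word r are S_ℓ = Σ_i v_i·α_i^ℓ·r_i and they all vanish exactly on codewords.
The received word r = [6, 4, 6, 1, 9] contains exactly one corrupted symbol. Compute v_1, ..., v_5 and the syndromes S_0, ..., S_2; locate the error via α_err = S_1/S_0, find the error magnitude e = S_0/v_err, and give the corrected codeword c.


S = (3, 8, 4), error at position 1, error magnitude e = 8, c = [11, 4, 6, 1, 9].

Step 1: column multipliers v_i = (∏_{j≠i}(α_i − α_j))^{−1} mod 13.
  i = 1 (α = 7): (7−8)(7−4)(7−1)(7−11) = (−1)·3·6·(−4) = 72 ≡ 7, so v_1 = 7^{−1} = 2 (mod 13).
  i = 2 (α = 8): (8−7)(8−4)(8−1)(8−11) = 1·4·7·(−3) = −84 ≡ 7, so v_2 = 7^{−1} = 2 (mod 13).
  i = 3 (α = 4): (4−7)(4−8)(4−1)(4−11) = (−3)·(−4)·3·(−7) = −252 ≡ 8, so v_3 = 8^{−1} = 5 (mod 13).
  i = 4 (α = 1): (1−7)(1−8)(1−4)(1−11) = (−6)·(−7)·(−3)·(−10) = 1260 ≡ 12, so v_4 = 12^{−1} = 12 (mod 13).
  i = 5 (α = 11): (11−7)(11−8)(11−4)(11−1) = 4·3·7·10 = 840 ≡ 8, so v_5 = 8^{−1} = 5 (mod 13).
  v = [2, 2, 5, 12, 5].
Step 2: syndromes of r = [6, 4, 6, 1, 9] (all sums mod 13).
  S_0 = Σ v_i r_i = 2·6 + 2·4 + 5·6 + 12·1 + 5·9 = 107 ≡ 3.
  S_1 = Σ v_i α_i r_i = 2·7·6 + 2·8·4 + 5·4·6 + 12·1·1 + 5·11·9 = 775 ≡ 8.
  α_i^2 mod 13 = [10, 12, 3, 1, 4].
  S_2 = Σ v_i α_i^2 r_i = 2·10·6 + 2·12·4 + 5·3·6 + 12·1·1 + 5·4·9 = 498 ≡ 4.
  S = (3, 8, 4) ≠ 0, so r is not a codeword (an error is present).
Step 3: locate the error. For a single error e at position i, S_ℓ = v_i·e·α_i^ℓ, so α_err = S_1/S_0.
  S_0^{−1} = 3^{−1} = 9 (mod 13), so α_err = 8·9 = 72 ≡ 7 = α_1. Error position i = 1.
  Consistency check: S_2/S_1 = 4·5 = 20 ≡ 7 = α_err ✓ (single-error assumption holds).
Step 4: error magnitude e = S_0/v_1 = S_0·∏_{j≠1}(α_1 − α_j) = 3·7 = 21 ≡ 8 (mod 13).
Step 5: correct position 1: c_1 = r_1 − e = 6 − 8 ≡ 11 (mod 13). Hence c = [11, 4, 6, 1, 9].
  Check: interpolating c through the α_i gives m(x) = 8 + 6·x (degree < 2) with m(α_i) = c_i for every i, so c is indeed a codeword.


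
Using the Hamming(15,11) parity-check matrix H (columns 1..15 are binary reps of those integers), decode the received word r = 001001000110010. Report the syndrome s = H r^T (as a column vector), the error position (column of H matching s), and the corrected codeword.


s = (1, 0, 1, 0)^T, error position = 10, corrected codeword c = 001001000010010

Compute s = H r^T mod 2 one row at a time:
  s_1 = 0 + 0 + 1 + 1 + 0 + 0 + 1 + 0 = 3 ≡ 1 (mod 2).
  s_2 = 0 + 0 + 1 + 0 + 0 + 0 + 1 + 0 = 2 ≡ 0 (mod 2).
  s_3 = 0 + 1 + 1 + 0 + 1 + 1 + 1 + 0 = 5 ≡ 1 (mod 2).
  s_4 = 0 + 1 + 0 + 0 + 0 + 1 + 0 + 0 = 2 ≡ 0 (mod 2).
s = (1, 0, 1, 0)^T — this equals column 10 of H (binary 1010), so error is at position 10.
Correct: flip bit 10 of r = 001001000110010 to get c = 001001000010010.


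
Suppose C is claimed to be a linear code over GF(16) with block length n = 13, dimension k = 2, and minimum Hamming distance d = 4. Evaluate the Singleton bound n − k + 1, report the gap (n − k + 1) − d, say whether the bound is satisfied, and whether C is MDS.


Singleton RHS = n − k + 1 = 12, slack = 8, bound satisfied, not MDS.

Singleton bound: d ≤ n − k + 1.
Here n = 13, k = 2, so n − k + 1 = 12.
Given d = 4, check d ≤ 12: YES.
Slack = (n − k + 1) − d = 8.
The code is NOT MDS (slack = 8 > 0).
Description: the claimed parameters are [13, 2, 4]_16; such a code would be non-MDS.


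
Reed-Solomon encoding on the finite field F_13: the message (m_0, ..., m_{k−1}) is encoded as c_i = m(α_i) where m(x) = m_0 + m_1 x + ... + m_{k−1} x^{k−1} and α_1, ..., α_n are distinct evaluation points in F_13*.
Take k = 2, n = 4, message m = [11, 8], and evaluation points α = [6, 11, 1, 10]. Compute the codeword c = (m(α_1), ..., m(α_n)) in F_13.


c = [7, 8, 6, 0]

Message polynomial: m(x) = 11 + 8·x (mod 13).
For each evaluation point α_i, compute m(α_i) mod 13:
  α_1 = 6: Horner steps 8 → 7, so m(6) = 7.
  α_2 = 11: Horner steps 8 → 8, so m(11) = 8.
  α_3 = 1: Horner steps 8 → 6, so m(1) = 6.
  α_4 = 10: Horner steps 8 → 0, so m(10) = 0.
Codeword c = [7, 8, 6, 0] ∈ F_13^4.


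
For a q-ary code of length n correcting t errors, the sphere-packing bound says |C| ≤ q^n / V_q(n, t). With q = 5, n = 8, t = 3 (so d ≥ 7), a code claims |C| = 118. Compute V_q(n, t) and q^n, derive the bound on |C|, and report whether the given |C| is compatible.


V_q(n, t) = 4065, q^n = 390625, Hamming bound = 96, |C| = 118 > bound (violated).

Step 1: Compute V_q(n, t) = Σ_{j=0}^3 C(n, j) (q−1)^j.
  j = 0: C(8,0)·(4)^0 = 1·1 = 1.
  j = 1: C(8,1)·(4)^1 = 8·4 = 32.
  j = 2: C(8,2)·(4)^2 = 28·16 = 448.
  j = 3: C(8,3)·(4)^3 = 56·64 = 3584.
  V_q(n, t) = 1 + 32 + 448 + 3584 = 4065.
Step 2: q^n = 5^8 = 390625.
Step 3: Hamming bound ⌊q^n / V_q(n,t)⌋ = ⌊390625/4065⌋ = 96.
Step 4: Compare |C| = 118 to 96: violated.
The claimed |C| lies above the Hamming bound, so no 5-ary code of length 8 with d ≥ 7 can have 118 codewords.


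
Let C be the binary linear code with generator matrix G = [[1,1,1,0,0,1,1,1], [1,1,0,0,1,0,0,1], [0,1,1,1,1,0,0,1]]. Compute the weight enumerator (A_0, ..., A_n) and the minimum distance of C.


Weight distribution: A_0 = 1, A_3 = 1, A_4 = 2, A_5 = 3, A_6 = 1. Minimum distance d = 3.

Enumerate all 2^3 = 8 messages m ∈ F_2^3.
For each, compute codeword c = mG in F_2^8, then tally its weight.
  m = 000 → c = 00000000, weight = 0.
  m = 100 → c = 11100111, weight = 6.
  m = 010 → c = 11001001, weight = 4.
  m = 110 → c = 00101110, weight = 4.
  m = 001 → c = 01111001, weight = 5.
  m = 101 → c = 10011110, weight = 5.
  m = 011 → c = 10110000, weight = 3.
  m = 111 → c = 01010111, weight = 5.
Tally weights:
  weight 0: 1 codewords.
  weight 3: 1 codewords.
  weight 4: 2 codewords.
  weight 5: 3 codewords.
  weight 6: 1 codewords.
Minimum distance d = smallest w > 0 with A_w > 0 = 3.
Sanity: Σ A_w = 8 = 2^3 = 8 ✓.


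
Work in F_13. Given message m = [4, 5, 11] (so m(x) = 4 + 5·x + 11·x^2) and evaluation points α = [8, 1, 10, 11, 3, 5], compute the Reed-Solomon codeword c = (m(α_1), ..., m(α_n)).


c = [7, 7, 10, 12, 1, 5]

Message polynomial: m(x) = 4 + 5·x + 11·x^2 (mod 13).
For each evaluation point α_i, compute m(α_i) mod 13:
  α_1 = 8: Horner steps 11 → 2 → 7, so m(8) = 7.
  α_2 = 1: Horner steps 11 → 3 → 7, so m(1) = 7.
  α_3 = 10: Horner steps 11 → 11 → 10, so m(10) = 10.
  α_4 = 11: Horner steps 11 → 9 → 12, so m(11) = 12.
  α_5 = 3: Horner steps 11 → 12 → 1, so m(3) = 1.
  α_6 = 5: Horner steps 11 → 8 → 5, so m(5) = 5.
Codeword c = [7, 7, 10, 12, 1, 5] ∈ F_13^6.


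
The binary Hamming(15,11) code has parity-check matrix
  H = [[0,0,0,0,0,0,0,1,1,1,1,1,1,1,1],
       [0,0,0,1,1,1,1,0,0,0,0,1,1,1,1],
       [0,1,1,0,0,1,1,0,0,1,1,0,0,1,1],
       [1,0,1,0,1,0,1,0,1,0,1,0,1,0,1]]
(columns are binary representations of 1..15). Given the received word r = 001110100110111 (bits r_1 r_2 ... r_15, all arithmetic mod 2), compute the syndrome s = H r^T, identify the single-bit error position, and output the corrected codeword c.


s = (1, 0, 0, 0)^T, error position = 8, corrected codeword c = 001110110110111

Compute s = H r^T mod 2 one row at a time:
  s_1 = 0 + 0 + 1 + 1 + 0 + 1 + 1 + 1 = 5 ≡ 1 (mod 2).
  s_2 = 1 + 1 + 0 + 1 + 0 + 1 + 1 + 1 = 6 ≡ 0 (mod 2).
  s_3 = 0 + 1 + 0 + 1 + 1 + 1 + 1 + 1 = 6 ≡ 0 (mod 2).
  s_4 = 0 + 1 + 1 + 1 + 0 + 1 + 1 + 1 = 6 ≡ 0 (mod 2).
s = (1, 0, 0, 0)^T — this equals column 8 of H (binary 1000), so error is at position 8.
Correct: flip bit 8 of r = 001110100110111 to get c = 001110110110111.


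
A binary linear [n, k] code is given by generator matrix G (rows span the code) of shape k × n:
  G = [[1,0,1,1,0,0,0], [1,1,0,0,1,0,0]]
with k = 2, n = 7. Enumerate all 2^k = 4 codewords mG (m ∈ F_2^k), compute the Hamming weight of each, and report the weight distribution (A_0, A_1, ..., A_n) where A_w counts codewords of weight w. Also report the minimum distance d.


Weight distribution: A_0 = 1, A_3 = 2, A_4 = 1. Minimum distance d = 3.

Enumerate all 2^2 = 4 messages m ∈ F_2^2.
For each, compute codeword c = mG in F_2^7, then tally its weight.
  m = 00 → c = 0000000, weight = 0.
  m = 10 → c = 1011000, weight = 3.
  m = 01 → c = 1100100, weight = 3.
  m = 11 → c = 0111100, weight = 4.
Tally weights:
  weight 0: 1 codewords.
  weight 3: 2 codewords.
  weight 4: 1 codewords.
Minimum distance d = smallest w > 0 with A_w > 0 = 3.
Sanity: Σ A_w = 4 = 2^2 = 4 ✓.


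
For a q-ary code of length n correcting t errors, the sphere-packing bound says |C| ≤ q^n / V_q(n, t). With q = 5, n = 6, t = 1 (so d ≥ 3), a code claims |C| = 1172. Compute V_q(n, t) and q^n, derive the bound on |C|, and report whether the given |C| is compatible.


V_q(n, t) = 25, q^n = 15625, Hamming bound = 625, |C| = 1172 > bound (violated).

Step 1: Compute V_q(n, t) = Σ_{j=0}^1 C(n, j) (q−1)^j.
  j = 0: C(6,0)·(4)^0 = 1·1 = 1.
  j = 1: C(6,1)·(4)^1 = 6·4 = 24.
  V_q(n, t) = 1 + 24 = 25.
Step 2: q^n = 5^6 = 15625.
Step 3: Hamming bound ⌊q^n / V_q(n,t)⌋ = ⌊15625/25⌋ = 625.
Step 4: Compare |C| = 1172 to 625: violated.
The claimed |C| lies above the Hamming bound, so no 5-ary code of length 6 with d ≥ 3 can have 1172 codewords.
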